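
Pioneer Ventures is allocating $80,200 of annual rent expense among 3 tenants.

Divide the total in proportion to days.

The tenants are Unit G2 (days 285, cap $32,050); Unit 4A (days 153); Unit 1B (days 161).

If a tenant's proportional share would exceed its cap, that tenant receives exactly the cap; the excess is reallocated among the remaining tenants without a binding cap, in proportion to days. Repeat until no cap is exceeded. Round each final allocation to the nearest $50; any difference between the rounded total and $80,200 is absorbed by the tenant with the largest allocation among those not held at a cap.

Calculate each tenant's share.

Days total: 599.
Unconstrained shares: Unit G2 38,158.60; Unit 4A 20,485.14; Unit 1B 21,556.26.
Capped: Unit G2 ($32,050); balance $48,150 reallocated over remaining days 314.
Shares after redistribution: Unit 4A 23,461.62 → $23,450; Unit 1B 24,688.38 → $24,700.

Unit G2: $32,050 · Unit 4A: $23,450 · Unit 1B: $24,700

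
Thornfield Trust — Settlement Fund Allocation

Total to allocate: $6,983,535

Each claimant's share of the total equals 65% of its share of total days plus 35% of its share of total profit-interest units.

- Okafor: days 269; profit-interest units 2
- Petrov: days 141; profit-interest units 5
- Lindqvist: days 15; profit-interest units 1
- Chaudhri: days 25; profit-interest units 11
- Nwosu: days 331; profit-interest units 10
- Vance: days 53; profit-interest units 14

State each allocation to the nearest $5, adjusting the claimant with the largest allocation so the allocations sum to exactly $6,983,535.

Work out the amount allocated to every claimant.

Totals — days 834, profit-interest units 43.
Composite weights (65% days + 35% profit-interest units): Okafor 0.2259; Petrov 0.1506; Lindqvist 0.0198; Chaudhri 0.1090; Nwosu 0.3394; Vance 0.1553.
Unrounded shares: Okafor 1,577,799.48; Petrov 1,051,648.86; Lindqvist 138,484.77; Chaudhri 761,340.07; Nwosu 2,369,995.08; Vance 1,084,266.74.
After rounding ($5): Okafor $1,577,800; Petrov $1,051,650; Lindqvist $138,485; Chaudhri $761,340; Nwosu $2,369,995; Vance $1,084,265. Sum = $6,983,535.
Sum already equals the total — no adjustment.

Okafor: $1,577,800 | Petrov: $1,051,650 | Lindqvist: $138,485 | Chaudhri: $761,340 | Nwosu: $2,369,995 | Vance: $1,084,265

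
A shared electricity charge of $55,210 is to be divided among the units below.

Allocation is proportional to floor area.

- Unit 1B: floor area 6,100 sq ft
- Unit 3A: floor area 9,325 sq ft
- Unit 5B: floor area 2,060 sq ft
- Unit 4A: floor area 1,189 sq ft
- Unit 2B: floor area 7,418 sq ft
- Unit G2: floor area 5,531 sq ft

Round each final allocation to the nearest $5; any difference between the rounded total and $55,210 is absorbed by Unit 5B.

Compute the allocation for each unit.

Unit 1B: $10,650; Unit 3A: $16,280; Unit 5B: $3,600; Unit 4A: $2,075; Unit 2B: $12,950; Unit G2: $9,655

Total floor area = 31,623.
Raw shares: Unit 1B 6,100/31,623 × $55,210 = 10,649.88; Unit 3A 9,325/31,623 × $55,210 = 16,280.34; Unit 5B 2,060/31,623 × $55,210 = 3,596.52; Unit 4A 1,189/31,623 × $55,210 = 2,075.85; Unit 2B 7,418/31,623 × $55,210 = 12,950.95; Unit G2 5,531/31,623 × $55,210 = 9,656.47.
After rounding ($5): Unit 1B $10,650; Unit 3A $16,280; Unit 5B $3,595; Unit 4A $2,075; Unit 2B $12,950; Unit G2 $9,655. Sum = $55,205.
Difference $55,210 − $55,205 = +$5 applied to Unit 5B: Unit 5B becomes $3,600.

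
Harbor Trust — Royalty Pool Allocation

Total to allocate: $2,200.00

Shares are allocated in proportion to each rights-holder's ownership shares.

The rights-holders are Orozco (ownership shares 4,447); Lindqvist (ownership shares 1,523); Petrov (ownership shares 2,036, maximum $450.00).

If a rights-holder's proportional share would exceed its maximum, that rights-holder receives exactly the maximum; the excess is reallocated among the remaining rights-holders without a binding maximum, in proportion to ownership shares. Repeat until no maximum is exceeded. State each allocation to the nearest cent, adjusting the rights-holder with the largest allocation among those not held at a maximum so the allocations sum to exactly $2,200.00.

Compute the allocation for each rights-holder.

Orozco: $1,303.56 · Lindqvist: $446.44 · Petrov: $450.00

Combined ownership shares = 8,006.
Pro-rata shares before constraints: Orozco 1,222.0085; Lindqvist 418.5111; Petrov 559.4804.
Cap binds for Petrov ($450.00); residual $1,750.00 reallocated over remaining ownership shares 5,970.
Redistributed shares: Orozco 1,303.5595 → $1,303.56; Lindqvist 446.4405 → $446.44.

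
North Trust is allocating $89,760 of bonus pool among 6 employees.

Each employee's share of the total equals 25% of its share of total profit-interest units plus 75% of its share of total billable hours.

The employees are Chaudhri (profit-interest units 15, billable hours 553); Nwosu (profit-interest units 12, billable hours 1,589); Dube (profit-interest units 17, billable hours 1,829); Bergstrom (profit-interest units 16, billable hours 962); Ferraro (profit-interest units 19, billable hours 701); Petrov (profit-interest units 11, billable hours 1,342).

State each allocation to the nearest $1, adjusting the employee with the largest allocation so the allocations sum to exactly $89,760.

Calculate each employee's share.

Chaudhri: $9,077 · Nwosu: $18,326 · Dube: $21,889 · Bergstrom: $13,273 · Ferraro: $11,502 · Petrov: $15,693

Totals — profit-interest units 90, billable hours 6,976.
Blended shares (25% profit-interest units + 75% billable hours): Chaudhri 0.1011; Nwosu 0.2042; Dube 0.2439; Bergstrom 0.1479; Ferraro 0.1281; Petrov 0.1748.
Pro-rata amounts: Chaudhri 9,076.58; Nwosu 18,326.21; Dube 21,888.94; Bergstrom 13,272.85; Ferraro 11,502.14; Petrov 15,693.27.
At nearest $1: Chaudhri $9,077; Nwosu $18,326; Dube $21,889; Bergstrom $13,273; Ferraro $11,502; Petrov $15,693. Sum = $89,760.
Rounded total matches; no reconciliation needed.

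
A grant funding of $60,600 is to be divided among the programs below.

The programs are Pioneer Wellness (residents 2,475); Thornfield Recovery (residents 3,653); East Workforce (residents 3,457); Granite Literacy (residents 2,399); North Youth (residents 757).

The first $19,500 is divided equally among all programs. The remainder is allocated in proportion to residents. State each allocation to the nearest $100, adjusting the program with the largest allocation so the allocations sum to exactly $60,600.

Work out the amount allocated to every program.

$19,500 shared equally gives $3,900 per program.
Remainder $41,100 by residents (total 12,741): Pioneer Wellness 7,983.87 → $8,000; Thornfield Recovery 11,783.87 → $11,800; East Workforce 11,151.61 → $11,200; Granite Literacy 7,738.71 → $7,700; North Youth 2,441.94 → $2,400.
Totals: Pioneer Wellness $3,900 + $8,000 = $11,900; Thornfield Recovery $3,900 + $11,800 = $15,700; East Workforce $3,900 + $11,200 = $15,100; Granite Literacy $3,900 + $7,700 = $11,600; North Youth $3,900 + $2,400 = $6,300.

Pioneer Wellness: $11,900; Thornfield Recovery: $15,700; East Workforce: $15,100; Granite Literacy: $11,600; North Youth: $6,300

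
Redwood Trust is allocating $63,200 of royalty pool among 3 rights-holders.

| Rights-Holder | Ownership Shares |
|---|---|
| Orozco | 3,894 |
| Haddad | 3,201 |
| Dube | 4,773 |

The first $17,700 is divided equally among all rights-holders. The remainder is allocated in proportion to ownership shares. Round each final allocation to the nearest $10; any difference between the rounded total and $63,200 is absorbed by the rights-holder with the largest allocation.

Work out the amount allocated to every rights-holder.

First tranche $17,700 split equally: $5,900 each.
Remainder $45,500 by ownership shares (total 11,868): Orozco 14,928.97 → $14,930; Haddad 12,272.12 → $12,270; Dube 18,298.91 → $18,300.
Totals: Orozco $5,900 + $14,930 = $20,830; Haddad $5,900 + $12,270 = $18,170; Dube $5,900 + $18,300 = $24,200.

Orozco: $20,830 · Haddad: $18,170 · Dube: $24,200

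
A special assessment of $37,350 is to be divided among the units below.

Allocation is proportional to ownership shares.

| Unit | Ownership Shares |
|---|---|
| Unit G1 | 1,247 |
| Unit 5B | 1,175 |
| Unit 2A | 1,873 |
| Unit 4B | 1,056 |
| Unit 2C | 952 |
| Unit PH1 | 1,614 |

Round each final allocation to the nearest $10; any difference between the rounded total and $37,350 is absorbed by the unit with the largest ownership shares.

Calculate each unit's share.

Sum of ownership shares: 7,917.
Proportional shares: Unit G1 1,247/7,917 × $37,350 = 5,882.97; Unit 5B 1,175/7,917 × $37,350 = 5,543.29; Unit 2A 1,873/7,917 × $37,350 = 8,836.24; Unit 4B 1,056/7,917 × $37,350 = 4,981.89; Unit 2C 952/7,917 × $37,350 = 4,491.25; Unit PH1 1,614/7,917 × $37,350 = 7,614.36.
Rounded to nearest $10: Unit G1 $5,880; Unit 5B $5,540; Unit 2A $8,840; Unit 4B $4,980; Unit 2C $4,490; Unit PH1 $7,610. Sum = $37,340.
Difference $37,350 − $37,340 = +$10 applied to largest ownership shares (Unit 2A): Unit 2A becomes $8,850.

Unit G1: $5,880 | Unit 5B: $5,540 | Unit 2A: $8,850 | Unit 4B: $4,980 | Unit 2C: $4,490 | Unit PH1: $7,610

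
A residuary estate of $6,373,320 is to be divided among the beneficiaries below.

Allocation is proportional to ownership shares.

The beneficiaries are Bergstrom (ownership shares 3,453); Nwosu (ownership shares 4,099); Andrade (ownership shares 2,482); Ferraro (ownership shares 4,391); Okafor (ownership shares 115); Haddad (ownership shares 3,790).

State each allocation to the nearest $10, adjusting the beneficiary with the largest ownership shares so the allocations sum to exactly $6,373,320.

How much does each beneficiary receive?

Bergstrom: $1,200,600; Nwosu: $1,425,220; Andrade: $862,990; Ferraro: $1,526,740; Okafor: $39,990; Haddad: $1,317,780

Combined ownership shares = 3,453 + 4,099 + 2,482 + 4,391 + 115 + 3,790 = 18,330.
Raw shares: Bergstrom 1,200,604.14; Nwosu 1,425,217.60; Andrade 862,988.56; Ferraro 1,526,745.67; Okafor 39,985.37; Haddad 1,317,778.66.
After rounding ($10): Bergstrom $1,200,600; Nwosu $1,425,220; Andrade $862,990; Ferraro $1,526,750; Okafor $39,990; Haddad $1,317,780. Sum = $6,373,330.
Difference $6,373,320 − $6,373,330 = −$10 applied to largest ownership shares (Ferraro): Ferraro becomes $1,526,740.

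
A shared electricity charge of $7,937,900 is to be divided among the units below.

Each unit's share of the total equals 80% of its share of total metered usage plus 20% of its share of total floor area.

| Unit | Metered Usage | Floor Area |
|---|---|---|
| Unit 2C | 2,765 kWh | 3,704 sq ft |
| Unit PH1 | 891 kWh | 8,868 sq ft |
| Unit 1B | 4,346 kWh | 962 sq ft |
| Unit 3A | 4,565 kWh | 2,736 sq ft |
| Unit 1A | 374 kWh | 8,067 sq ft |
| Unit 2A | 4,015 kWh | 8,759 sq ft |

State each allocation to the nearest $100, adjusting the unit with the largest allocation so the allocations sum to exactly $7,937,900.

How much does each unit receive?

Metered usage total 16,956; floor area total 33,096.
Composite weights (80% metered usage + 20% floor area): Unit 2C 0.1528; Unit PH1 0.0956; Unit 1B 0.2109; Unit 3A 0.2319; Unit 1A 0.0664; Unit 2A 0.2424.
Raw shares: Unit 2C 1,213,218.04; Unit PH1 759,083.71; Unit 1B 1,673,799.50; Unit 3A 1,840,915.75; Unit 1A 527,035.00; Unit 2A 1,923,848.00.
Rounded to nearest $100: Unit 2C $1,213,200; Unit PH1 $759,100; Unit 1B $1,673,800; Unit 3A $1,840,900; Unit 1A $527,000; Unit 2A $1,923,800. Sum = $7,937,800.
Difference $7,937,900 − $7,937,800 = +$100 applied to largest allocation (Unit 2A): Unit 2A becomes $1,923,900.

Unit 2C: $1,213,200; Unit PH1: $759,100; Unit 1B: $1,673,800; Unit 3A: $1,840,900; Unit 1A: $527,000; Unit 2A: $1,923,900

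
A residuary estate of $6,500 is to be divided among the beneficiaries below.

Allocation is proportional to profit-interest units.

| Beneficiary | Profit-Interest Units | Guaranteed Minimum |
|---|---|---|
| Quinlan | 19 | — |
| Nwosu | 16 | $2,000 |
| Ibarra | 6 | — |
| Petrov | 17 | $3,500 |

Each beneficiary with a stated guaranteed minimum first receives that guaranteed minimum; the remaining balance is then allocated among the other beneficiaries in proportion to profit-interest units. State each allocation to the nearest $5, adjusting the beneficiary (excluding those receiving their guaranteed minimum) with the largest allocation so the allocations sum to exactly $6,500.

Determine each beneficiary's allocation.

Guaranteed amounts: Nwosu $2,000; Petrov $3,500. Balance $1,000.
Balance split over remaining profit-interest units 25: Quinlan 760.00 → $760; Ibarra 240.00 → $240.

Quinlan: $760 · Nwosu: $2,000 · Ibarra: $240 · Petrov: $3,500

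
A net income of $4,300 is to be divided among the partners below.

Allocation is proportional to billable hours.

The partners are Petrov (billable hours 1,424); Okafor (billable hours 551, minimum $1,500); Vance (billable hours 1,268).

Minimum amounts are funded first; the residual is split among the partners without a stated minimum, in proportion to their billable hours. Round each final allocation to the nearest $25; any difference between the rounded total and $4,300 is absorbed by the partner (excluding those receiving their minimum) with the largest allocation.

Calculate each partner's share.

Guaranteed amounts: Okafor $1,500. Balance $2,800.
Balance split over remaining billable hours 2,692: Petrov 1,481.13 → $1,475; Vance 1,318.87 → $1,325.

Petrov: $1,475 · Okafor: $1,500 · Vance: $1,325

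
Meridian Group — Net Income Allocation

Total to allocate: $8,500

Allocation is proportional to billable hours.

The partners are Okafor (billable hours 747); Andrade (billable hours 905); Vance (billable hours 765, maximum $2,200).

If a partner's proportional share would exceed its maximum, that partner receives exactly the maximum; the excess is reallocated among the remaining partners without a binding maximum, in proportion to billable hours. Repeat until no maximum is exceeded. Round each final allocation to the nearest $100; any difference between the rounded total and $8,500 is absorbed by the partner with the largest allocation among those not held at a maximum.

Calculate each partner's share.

Combined billable hours = 2,417.
Proportional shares (ignoring caps): Okafor 2,627.02; Andrade 3,182.66; Vance 2,690.32.
Cap binds for Vance ($2,200); balance $6,300 reallocated over remaining billable hours 1,652.
Remaining shares: Okafor 2,848.73 → $2,800; Andrade 3,451.27 → $3,500.

Okafor: $2,800 | Andrade: $3,500 | Vance: $2,200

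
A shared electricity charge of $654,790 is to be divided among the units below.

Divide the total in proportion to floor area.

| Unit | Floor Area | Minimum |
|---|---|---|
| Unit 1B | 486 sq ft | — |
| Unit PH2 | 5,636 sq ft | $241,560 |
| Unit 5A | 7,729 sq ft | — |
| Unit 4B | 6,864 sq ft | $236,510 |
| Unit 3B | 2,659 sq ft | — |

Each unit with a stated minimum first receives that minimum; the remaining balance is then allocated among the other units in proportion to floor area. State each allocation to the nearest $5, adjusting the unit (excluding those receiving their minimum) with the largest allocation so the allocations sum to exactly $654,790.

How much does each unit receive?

Minimums first: Unit PH2 $241,560; Unit 4B $236,510. Remaining pool $176,720.
Remaining pool split over remaining floor area 10,874: Unit 1B 7,898.28 → $7,900; Unit 5A 125,608.69 → $125,610; Unit 3B 43,213.03 → $43,215.
Rounding difference −$5 applied to Unit 5A → $125,605.

Unit 1B: $7,900 · Unit PH2: $241,560 · Unit 5A: $125,605 · Unit 4B: $236,510 · Unit 3B: $43,215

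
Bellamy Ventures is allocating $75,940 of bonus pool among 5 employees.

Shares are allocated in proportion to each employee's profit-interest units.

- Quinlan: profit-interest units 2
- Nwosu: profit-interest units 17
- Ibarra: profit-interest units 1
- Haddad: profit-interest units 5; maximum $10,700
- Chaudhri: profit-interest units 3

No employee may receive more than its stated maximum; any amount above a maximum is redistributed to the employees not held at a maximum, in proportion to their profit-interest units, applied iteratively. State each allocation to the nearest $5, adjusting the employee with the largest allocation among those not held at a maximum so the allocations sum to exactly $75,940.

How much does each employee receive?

Quinlan: $5,675 | Nwosu: $48,220 | Ibarra: $2,835 | Haddad: $10,700 | Chaudhri: $8,510

Total profit-interest units = 28.
Pro-rata shares before constraints: Quinlan 5,424.29; Nwosu 46,106.43; Ibarra 2,712.14; Haddad 13,560.71; Chaudhri 8,136.43.
Cap binds for Haddad ($10,700); residual $65,240 reallocated over remaining profit-interest units 23.
Remaining shares: Quinlan 5,673.04 → $5,675; Nwosu 48,220.87 → $48,220; Ibarra 2,836.52 → $2,835; Chaudhri 8,509.57 → $8,510.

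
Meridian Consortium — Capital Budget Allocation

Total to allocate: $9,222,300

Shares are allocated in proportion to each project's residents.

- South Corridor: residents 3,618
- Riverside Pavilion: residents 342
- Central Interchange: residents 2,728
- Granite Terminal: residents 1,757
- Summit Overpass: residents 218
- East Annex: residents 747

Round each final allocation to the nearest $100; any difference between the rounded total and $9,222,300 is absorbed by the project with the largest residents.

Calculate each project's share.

Residents total: 9,410.
Raw shares: South Corridor 3,618/9,410 × $9,222,300 = 3,545,832.24; Riverside Pavilion 342/9,410 × $9,222,300 = 335,178.17; Central Interchange 2,728/9,410 × $9,222,300 = 2,673,584.95; Granite Terminal 1,757/9,410 × $9,222,300 = 1,721,953.36; Summit Overpass 218/9,410 × $9,222,300 = 213,651.58; East Annex 747/9,410 × $9,222,300 = 732,099.69.
After rounding ($100): South Corridor $3,545,800; Riverside Pavilion $335,200; Central Interchange $2,673,600; Granite Terminal $1,722,000; Summit Overpass $213,700; East Annex $732,100. Sum = $9,222,400.
Difference $9,222,300 − $9,222,400 = −$100 applied to largest residents (South Corridor): South Corridor becomes $3,545,700.

South Corridor: $3,545,700 · Riverside Pavilion: $335,200 · Central Interchange: $2,673,600 · Granite Terminal: $1,722,000 · Summit Overpass: $213,700 · East Annex: $732,100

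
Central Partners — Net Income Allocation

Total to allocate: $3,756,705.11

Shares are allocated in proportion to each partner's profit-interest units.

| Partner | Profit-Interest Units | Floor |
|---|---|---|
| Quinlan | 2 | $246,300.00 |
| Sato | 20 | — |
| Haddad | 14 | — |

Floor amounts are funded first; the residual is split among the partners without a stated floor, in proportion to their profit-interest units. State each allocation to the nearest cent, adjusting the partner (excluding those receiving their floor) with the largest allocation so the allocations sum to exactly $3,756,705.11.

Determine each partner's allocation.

Quinlan: $246,300.00 · Sato: $2,064,944.18 · Haddad: $1,445,460.93

Fund the minimums — Quinlan $246,300.00. Remaining pool $3,510,405.11.
Remaining pool split over remaining profit-interest units 34: Sato 2,064,944.1824 → $2,064,944.18; Haddad 1,445,460.9276 → $1,445,460.93.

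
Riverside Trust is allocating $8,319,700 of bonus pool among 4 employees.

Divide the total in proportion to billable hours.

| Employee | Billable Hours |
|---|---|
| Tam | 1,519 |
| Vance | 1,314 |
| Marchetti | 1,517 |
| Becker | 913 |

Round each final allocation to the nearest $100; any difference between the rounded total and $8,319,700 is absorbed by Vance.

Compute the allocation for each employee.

Billable hours total: 5,263.
Pro-rata amounts: Tam 1,519/5,263 × $8,319,700 = 2,401,220.65; Vance 1,314/5,263 × $8,319,700 = 2,077,158.62; Marchetti 1,517/5,263 × $8,319,700 = 2,398,059.07; Becker 913/5,263 × $8,319,700 = 1,443,261.66.
At nearest $100: Tam $2,401,200; Vance $2,077,200; Marchetti $2,398,100; Becker $1,443,300. Sum = $8,319,800.
Difference $8,319,700 − $8,319,800 = −$100 applied to Vance: Vance becomes $2,077,100.

Tam: $2,401,200 | Vance: $2,077,100 | Marchetti: $2,398,100 | Becker: $1,443,300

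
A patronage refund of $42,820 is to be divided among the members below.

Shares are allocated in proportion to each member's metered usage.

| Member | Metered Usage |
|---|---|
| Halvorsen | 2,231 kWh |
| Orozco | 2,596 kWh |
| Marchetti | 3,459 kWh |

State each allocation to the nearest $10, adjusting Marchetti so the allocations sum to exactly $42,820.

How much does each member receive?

Halvorsen: $11,530; Orozco: $13,420; Marchetti: $17,870

Sum of metered usage: 8,286.
Unrounded shares: Halvorsen 2,231/8,286 × $42,820 = 11,529.26; Orozco 2,596/8,286 × $42,820 = 13,415.49; Marchetti 3,459/8,286 × $42,820 = 17,875.26.
After rounding ($10): Halvorsen $11,530; Orozco $13,420; Marchetti $17,880. Sum = $42,830.
Difference $42,820 − $42,830 = −$10 applied to Marchetti: Marchetti becomes $17,870.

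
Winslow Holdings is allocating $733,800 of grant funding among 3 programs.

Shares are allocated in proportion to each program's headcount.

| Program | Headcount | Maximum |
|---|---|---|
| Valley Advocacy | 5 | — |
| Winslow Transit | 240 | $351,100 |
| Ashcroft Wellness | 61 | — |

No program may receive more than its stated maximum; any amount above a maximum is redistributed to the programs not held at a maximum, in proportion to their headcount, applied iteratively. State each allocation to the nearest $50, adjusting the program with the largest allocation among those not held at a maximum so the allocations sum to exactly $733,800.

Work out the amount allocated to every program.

Valley Advocacy: $29,000; Winslow Transit: $351,100; Ashcroft Wellness: $353,700

Total headcount = 306.
Proportional shares (ignoring caps): Valley Advocacy 11,990.20; Winslow Transit 575,529.41; Ashcroft Wellness 146,280.39.
Held at cap: Winslow Transit ($351,100); balance $382,700 reallocated over remaining headcount 66.
Redistributed shares: Valley Advocacy 28,992.42 → $29,000; Ashcroft Wellness 353,707.58 → $353,700.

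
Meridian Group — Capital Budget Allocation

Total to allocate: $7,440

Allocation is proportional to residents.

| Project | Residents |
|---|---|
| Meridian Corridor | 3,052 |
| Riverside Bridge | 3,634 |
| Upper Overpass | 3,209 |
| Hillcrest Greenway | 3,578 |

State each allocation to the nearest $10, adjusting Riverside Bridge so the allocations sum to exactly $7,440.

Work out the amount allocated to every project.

Meridian Corridor: $1,690 | Riverside Bridge: $2,000 | Upper Overpass: $1,770 | Hillcrest Greenway: $1,980

Total residents = 13,473.
Raw shares: Meridian Corridor 3,052/13,473 × $7,440 = 1,685.36; Riverside Bridge 3,634/13,473 × $7,440 = 2,006.75; Upper Overpass 3,209/13,473 × $7,440 = 1,772.06; Hillcrest Greenway 3,578/13,473 × $7,440 = 1,975.83.
At nearest $10: Meridian Corridor $1,690; Riverside Bridge $2,010; Upper Overpass $1,770; Hillcrest Greenway $1,980. Sum = $7,450.
Difference $7,440 − $7,450 = −$10 applied to Riverside Bridge: Riverside Bridge becomes $2,000.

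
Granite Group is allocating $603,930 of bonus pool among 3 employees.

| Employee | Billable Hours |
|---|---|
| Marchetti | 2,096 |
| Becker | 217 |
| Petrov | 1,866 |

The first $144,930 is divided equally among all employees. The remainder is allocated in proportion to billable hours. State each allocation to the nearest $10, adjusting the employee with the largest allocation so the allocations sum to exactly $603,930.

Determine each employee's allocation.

Marchetti: $278,530 · Becker: $72,140 · Petrov: $253,260

$144,930 shared equally gives $48,310 per employee.
Remainder $459,000 by billable hours (total 4,179): Marchetti 230,213.93 → $230,210; Becker 23,834.17 → $23,830; Petrov 204,951.90 → $204,950.
Rounding difference +$10 on remainder applied to Marchetti.
Totals: Marchetti $48,310 + $230,220 = $278,530; Becker $48,310 + $23,830 = $72,140; Petrov $48,310 + $204,950 = $253,260.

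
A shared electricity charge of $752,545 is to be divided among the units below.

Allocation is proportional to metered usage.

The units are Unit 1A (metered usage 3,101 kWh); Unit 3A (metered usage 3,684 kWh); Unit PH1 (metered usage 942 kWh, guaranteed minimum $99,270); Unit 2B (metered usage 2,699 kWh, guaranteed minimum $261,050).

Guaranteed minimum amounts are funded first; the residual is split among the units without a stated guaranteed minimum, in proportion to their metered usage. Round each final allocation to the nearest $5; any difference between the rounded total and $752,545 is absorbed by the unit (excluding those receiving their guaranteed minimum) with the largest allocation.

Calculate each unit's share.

Unit 1A: $179,260 · Unit 3A: $212,965 · Unit PH1: $99,270 · Unit 2B: $261,050

Minimums first: Unit PH1 $99,270; Unit 2B $261,050. Balance $392,225.
Balance split over remaining metered usage 6,785: Unit 1A 179,261.57 → $179,260; Unit 3A 212,963.43 → $212,965.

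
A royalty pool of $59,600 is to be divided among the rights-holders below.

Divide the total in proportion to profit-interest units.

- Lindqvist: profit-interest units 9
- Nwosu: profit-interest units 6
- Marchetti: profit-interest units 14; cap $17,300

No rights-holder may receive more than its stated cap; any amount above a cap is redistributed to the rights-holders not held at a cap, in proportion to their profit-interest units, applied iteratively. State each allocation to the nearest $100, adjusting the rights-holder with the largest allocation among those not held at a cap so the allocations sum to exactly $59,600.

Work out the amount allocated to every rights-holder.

Total profit-interest units = 29.
Unconstrained shares: Lindqvist 18,496.55; Nwosu 12,331.03; Marchetti 28,772.41.
Held at cap: Marchetti ($17,300); remaining pool $42,300 reallocated over remaining profit-interest units 15.
Shares after redistribution: Lindqvist 25,380.00 → $25,400; Nwosu 16,920.00 → $16,900.

Lindqvist: $25,400 · Nwosu: $16,900 · Marchetti: $17,300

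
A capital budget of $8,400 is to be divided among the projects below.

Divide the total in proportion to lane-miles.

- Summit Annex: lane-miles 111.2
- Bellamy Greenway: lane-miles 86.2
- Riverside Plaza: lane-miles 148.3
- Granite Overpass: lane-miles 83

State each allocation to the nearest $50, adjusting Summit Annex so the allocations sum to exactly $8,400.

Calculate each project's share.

Sum of lane-miles: 428.7.
Proportional shares: Summit Annex 111.2/428.7 × $8,400 = 2,178.87; Bellamy Greenway 86.2/428.7 × $8,400 = 1,689.01; Riverside Plaza 148.3/428.7 × $8,400 = 2,905.81; Granite Overpass 83/428.7 × $8,400 = 1,626.31.
Rounded to nearest $50: Summit Annex $2,200; Bellamy Greenway $1,700; Riverside Plaza $2,900; Granite Overpass $1,650. Sum = $8,450.
Difference $8,400 − $8,450 = −$50 applied to Summit Annex: Summit Annex becomes $2,150.

Summit Annex: $2,150 · Bellamy Greenway: $1,700 · Riverside Plaza: $2,900 · Granite Overpass: $1,650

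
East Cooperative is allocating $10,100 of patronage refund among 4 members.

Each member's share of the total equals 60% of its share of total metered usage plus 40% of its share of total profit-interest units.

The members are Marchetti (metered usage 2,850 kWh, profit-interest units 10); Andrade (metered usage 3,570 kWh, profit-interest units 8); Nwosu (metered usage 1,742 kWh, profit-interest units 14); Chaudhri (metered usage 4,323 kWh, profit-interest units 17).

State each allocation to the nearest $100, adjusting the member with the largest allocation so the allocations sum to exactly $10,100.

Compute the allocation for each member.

Totals — metered usage 12,485, profit-interest units 49.
Composite weights (60% metered usage + 40% profit-interest units): Marchetti 0.2186; Andrade 0.2369; Nwosu 0.1980; Chaudhri 0.3465.
Raw shares: Marchetti 2,207.83; Andrade 2,392.41; Nwosu 1,999.82; Chaudhri 3,499.94.
After rounding ($100): Marchetti $2,200; Andrade $2,400; Nwosu $2,000; Chaudhri $3,500. Sum = $10,100.
Rounded total matches; no reconciliation needed.

Marchetti: $2,200 · Andrade: $2,400 · Nwosu: $2,000 · Chaudhri: $3,500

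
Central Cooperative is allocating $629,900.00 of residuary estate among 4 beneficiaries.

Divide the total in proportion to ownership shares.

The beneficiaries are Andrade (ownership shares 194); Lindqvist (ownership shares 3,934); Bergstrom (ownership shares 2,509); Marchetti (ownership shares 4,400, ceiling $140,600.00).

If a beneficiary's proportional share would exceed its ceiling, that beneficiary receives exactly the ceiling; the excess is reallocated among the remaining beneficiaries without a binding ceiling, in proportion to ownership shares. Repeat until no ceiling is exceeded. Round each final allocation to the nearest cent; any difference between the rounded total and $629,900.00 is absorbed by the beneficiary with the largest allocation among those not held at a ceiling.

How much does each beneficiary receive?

Andrade: $14,302.28; Lindqvist: $290,026.54; Bergstrom: $184,971.18; Marchetti: $140,600.00

Ownership shares total: 11,037.
Unconstrained shares: Andrade 11,071.9036; Lindqvist 224,519.9420; Bergstrom 143,192.8151; Marchetti 251,115.3393.
Capped: Marchetti ($140,600.00); residual $489,300.00 reallocated over remaining ownership shares 6,637.
Redistributed shares: Andrade 14,302.2751 → $14,302.28; Lindqvist 290,026.5481 → $290,026.55; Bergstrom 184,971.1767 → $184,971.18.
Rounding difference −$0.01 applied to Lindqvist → $290,026.54.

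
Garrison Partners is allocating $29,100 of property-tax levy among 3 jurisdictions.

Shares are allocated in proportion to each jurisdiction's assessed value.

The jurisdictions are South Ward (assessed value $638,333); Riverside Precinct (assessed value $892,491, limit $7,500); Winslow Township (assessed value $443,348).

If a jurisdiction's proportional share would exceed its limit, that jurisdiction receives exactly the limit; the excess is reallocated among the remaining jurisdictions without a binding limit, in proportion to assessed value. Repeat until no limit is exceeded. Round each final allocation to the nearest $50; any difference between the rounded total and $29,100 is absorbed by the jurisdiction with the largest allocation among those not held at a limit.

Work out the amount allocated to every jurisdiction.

South Ward: $12,750 | Riverside Precinct: $7,500 | Winslow Township: $8,850

Combined assessed value = 1,974,172.
Unconstrained shares: South Ward 9,409.26; Riverside Precinct 13,155.64; Winslow Township 6,535.11.
Held at cap: Riverside Precinct ($7,500); residual $21,600 reallocated over remaining assessed value 1,081,681.
Redistributed shares: South Ward 12,746.82 → $12,750; Winslow Township 8,853.18 → $8,850.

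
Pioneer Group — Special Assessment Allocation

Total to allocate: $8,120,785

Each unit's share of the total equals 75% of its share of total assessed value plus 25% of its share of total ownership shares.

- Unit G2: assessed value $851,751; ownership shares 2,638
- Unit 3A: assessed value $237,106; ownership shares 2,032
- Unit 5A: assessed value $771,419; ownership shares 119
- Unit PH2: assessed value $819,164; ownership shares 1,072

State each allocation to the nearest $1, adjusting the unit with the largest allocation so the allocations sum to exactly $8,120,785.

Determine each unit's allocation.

Unit G2: $2,849,879 | Unit 3A: $1,242,828 | Unit 5A: $1,794,720 | Unit PH2: $2,233,358

Totals — assessed value 2,679,440, ownership shares 5,861.
Combined weights (75% assessed value + 25% ownership shares): Unit G2 0.3509; Unit 3A 0.1530; Unit 5A 0.2210; Unit PH2 0.2750.
Pro-rata amounts: Unit G2 2,849,879.30; Unit 3A 1,242,827.58; Unit 5A 1,794,719.70; Unit PH2 2,233,358.42.
After rounding ($1): Unit G2 $2,849,879; Unit 3A $1,242,828; Unit 5A $1,794,720; Unit PH2 $2,233,358. Sum = $8,120,785.
Sum already equals the total — no adjustment.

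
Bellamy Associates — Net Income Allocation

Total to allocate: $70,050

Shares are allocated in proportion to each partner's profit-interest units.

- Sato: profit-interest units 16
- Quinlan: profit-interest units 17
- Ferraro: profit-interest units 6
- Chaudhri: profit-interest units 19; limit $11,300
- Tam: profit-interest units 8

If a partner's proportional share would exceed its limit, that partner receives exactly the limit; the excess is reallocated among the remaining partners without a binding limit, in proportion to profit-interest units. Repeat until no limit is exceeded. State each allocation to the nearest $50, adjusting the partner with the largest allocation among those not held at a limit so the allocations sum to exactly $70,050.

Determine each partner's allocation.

Total profit-interest units = 66.
Pro-rata shares before constraints: Sato 16,981.82; Quinlan 18,043.18; Ferraro 6,368.18; Chaudhri 20,165.91; Tam 8,490.91.
Cap binds for Chaudhri ($11,300); residual $58,750 reallocated over remaining profit-interest units 47.
Shares after redistribution: Sato 20,000.00 → $20,000; Quinlan 21,250.00 → $21,250; Ferraro 7,500.00 → $7,500; Tam 10,000.00 → $10,000.

Sato: $20,000; Quinlan: $21,250; Ferraro: $7,500; Chaudhri: $11,300; Tam: $10,000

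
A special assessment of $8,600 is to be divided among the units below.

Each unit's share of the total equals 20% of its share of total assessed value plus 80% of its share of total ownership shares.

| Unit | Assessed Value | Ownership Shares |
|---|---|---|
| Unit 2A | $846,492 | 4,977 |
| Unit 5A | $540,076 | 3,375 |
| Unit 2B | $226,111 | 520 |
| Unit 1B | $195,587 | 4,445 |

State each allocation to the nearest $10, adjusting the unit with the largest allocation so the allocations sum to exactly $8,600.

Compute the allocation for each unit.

Unit 2A: $3,380 · Unit 5A: $2,260 · Unit 2B: $480 · Unit 1B: $2,480

Totals — assessed value 1,808,266, ownership shares 13,317.
Blended shares (20% assessed value + 80% ownership shares): Unit 2A 0.3926; Unit 5A 0.2625; Unit 2B 0.0562; Unit 1B 0.2887.
Proportional shares: Unit 2A 3,376.45; Unit 5A 2,257.35; Unit 2B 483.72; Unit 1B 2,482.47.
After rounding ($10): Unit 2A $3,380; Unit 5A $2,260; Unit 2B $480; Unit 1B $2,480. Sum = $8,600.
Rounded total matches; no reconciliation needed.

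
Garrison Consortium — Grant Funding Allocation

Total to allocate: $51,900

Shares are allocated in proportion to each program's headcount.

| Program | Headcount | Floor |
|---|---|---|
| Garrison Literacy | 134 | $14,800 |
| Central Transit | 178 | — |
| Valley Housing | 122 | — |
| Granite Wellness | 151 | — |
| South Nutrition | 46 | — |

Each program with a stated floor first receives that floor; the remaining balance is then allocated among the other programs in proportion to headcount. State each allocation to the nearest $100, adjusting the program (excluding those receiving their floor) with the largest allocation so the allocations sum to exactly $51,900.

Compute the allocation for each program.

Garrison Literacy: $14,800 | Central Transit: $13,300 | Valley Housing: $9,100 | Granite Wellness: $11,300 | South Nutrition: $3,400

Guaranteed amounts: Garrison Literacy $14,800. Balance $37,100.
Balance split over remaining headcount 497: Central Transit 13,287.32 → $13,300; Valley Housing 9,107.04 → $9,100; Granite Wellness 11,271.83 → $11,300; South Nutrition 3,433.80 → $3,400.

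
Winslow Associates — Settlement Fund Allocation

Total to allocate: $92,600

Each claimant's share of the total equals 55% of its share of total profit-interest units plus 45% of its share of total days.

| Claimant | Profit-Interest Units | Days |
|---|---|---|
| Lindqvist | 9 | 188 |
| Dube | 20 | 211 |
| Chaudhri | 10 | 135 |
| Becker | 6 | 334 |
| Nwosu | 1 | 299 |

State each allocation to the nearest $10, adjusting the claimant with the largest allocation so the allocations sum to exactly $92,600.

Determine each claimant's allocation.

Totals — profit-interest units 46, days 1,167.
Composite weights (55% profit-interest units + 45% days): Lindqvist 0.1801; Dube 0.3205; Chaudhri 0.1716; Becker 0.2005; Nwosu 0.1273.
Unrounded shares: Lindqvist 16,677.47; Dube 29,677.64; Chaudhri 15,892.18; Becker 18,569.16; Nwosu 11,783.55.
Rounded to nearest $10: Lindqvist $16,680; Dube $29,680; Chaudhri $15,890; Becker $18,570; Nwosu $11,780. Sum = $92,600.
Sum already equals the total — no adjustment.

Lindqvist: $16,680; Dube: $29,680; Chaudhri: $15,890; Becker: $18,570; Nwosu: $11,780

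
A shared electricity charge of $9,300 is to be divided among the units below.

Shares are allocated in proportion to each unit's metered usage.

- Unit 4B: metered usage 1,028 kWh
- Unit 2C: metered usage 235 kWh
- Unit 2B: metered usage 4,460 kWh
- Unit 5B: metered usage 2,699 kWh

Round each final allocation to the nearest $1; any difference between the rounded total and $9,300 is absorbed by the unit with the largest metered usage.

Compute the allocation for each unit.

Unit 4B: $1,135 · Unit 2C: $259 · Unit 2B: $4,926 · Unit 5B: $2,980

Total metered usage = 8,422.
Proportional shares: Unit 4B 1,028/8,422 × $9,300 = 1,135.17; Unit 2C 235/8,422 × $9,300 = 259.499; Unit 2B 4,460/8,422 × $9,300 = 4,924.96; Unit 5B 2,699/8,422 × $9,300 = 2,980.37.
Rounded to nearest $1: Unit 4B $1,135; Unit 2C $259; Unit 2B $4,925; Unit 5B $2,980. Sum = $9,299.
Difference $9,300 − $9,299 = +$1 applied to largest metered usage (Unit 2B): Unit 2B becomes $4,926.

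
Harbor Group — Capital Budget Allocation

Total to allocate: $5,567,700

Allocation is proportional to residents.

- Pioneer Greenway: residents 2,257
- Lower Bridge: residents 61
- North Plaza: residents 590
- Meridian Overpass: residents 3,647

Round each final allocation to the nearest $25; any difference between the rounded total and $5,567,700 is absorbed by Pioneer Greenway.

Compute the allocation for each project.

Total residents = 6,555.
Pro-rata amounts: Pioneer Greenway 2,257/6,555 × $5,567,700 = 1,917,055.51; Lower Bridge 61/6,555 × $5,567,700 = 51,812.31; North Plaza 590/6,555 × $5,567,700 = 501,135.47; Meridian Overpass 3,647/6,555 × $5,567,700 = 3,097,696.70.
After rounding ($25): Pioneer Greenway $1,917,050; Lower Bridge $51,800; North Plaza $501,125; Meridian Overpass $3,097,700. Sum = $5,567,675.
Difference $5,567,700 − $5,567,675 = +$25 applied to Pioneer Greenway: Pioneer Greenway becomes $1,917,075.

Pioneer Greenway: $1,917,075; Lower Bridge: $51,800; North Plaza: $501,125; Meridian Overpass: $3,097,700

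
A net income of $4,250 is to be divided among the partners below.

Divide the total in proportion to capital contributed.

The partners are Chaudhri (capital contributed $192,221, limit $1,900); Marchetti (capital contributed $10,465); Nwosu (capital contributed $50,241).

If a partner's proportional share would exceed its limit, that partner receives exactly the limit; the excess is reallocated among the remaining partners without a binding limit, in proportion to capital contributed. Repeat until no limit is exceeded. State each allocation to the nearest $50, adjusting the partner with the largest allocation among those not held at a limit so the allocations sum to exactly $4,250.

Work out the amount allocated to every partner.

Chaudhri: $1,900 | Marchetti: $400 | Nwosu: $1,950

Total capital contributed = 252,927.
Unconstrained shares: Chaudhri 3,229.94; Marchetti 175.85; Nwosu 844.21.
Cap binds for Chaudhri ($1,900); residual $2,350 reallocated over remaining capital contributed 60,706.
Shares after redistribution: Marchetti 405.11 → $400; Nwosu 1,944.89 → $1,950.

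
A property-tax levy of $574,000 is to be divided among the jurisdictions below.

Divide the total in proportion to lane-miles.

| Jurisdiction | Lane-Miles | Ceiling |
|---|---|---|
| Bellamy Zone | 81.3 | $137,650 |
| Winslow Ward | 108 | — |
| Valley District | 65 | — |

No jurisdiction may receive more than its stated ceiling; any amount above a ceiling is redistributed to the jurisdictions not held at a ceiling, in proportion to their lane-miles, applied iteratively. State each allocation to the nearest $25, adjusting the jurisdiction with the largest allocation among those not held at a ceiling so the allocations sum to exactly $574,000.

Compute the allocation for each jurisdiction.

Combined lane-miles = 254.3.
Unconstrained shares: Bellamy Zone 183,508.45; Winslow Ward 243,775.07; Valley District 146,716.48.
Held at cap: Bellamy Zone ($137,650); remaining pool $436,350 reallocated over remaining lane-miles 173.
Shares after redistribution: Winslow Ward 272,403.47 → $272,400; Valley District 163,946.53 → $163,950.

Bellamy Zone: $137,650 | Winslow Ward: $272,400 | Valley District: $163,950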